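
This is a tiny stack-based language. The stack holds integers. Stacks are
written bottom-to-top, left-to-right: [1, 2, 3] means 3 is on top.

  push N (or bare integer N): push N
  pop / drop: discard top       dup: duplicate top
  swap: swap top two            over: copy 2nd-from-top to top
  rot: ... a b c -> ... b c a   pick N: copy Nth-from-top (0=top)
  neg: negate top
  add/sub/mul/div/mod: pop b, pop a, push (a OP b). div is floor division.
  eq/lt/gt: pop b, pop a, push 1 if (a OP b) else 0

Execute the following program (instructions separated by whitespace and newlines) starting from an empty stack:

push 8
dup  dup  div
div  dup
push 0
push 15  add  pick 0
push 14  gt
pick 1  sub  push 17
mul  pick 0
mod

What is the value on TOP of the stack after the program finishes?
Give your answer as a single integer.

Answer: 0

Derivation:
After 'push 8': [8]
After 'dup': [8, 8]
After 'dup': [8, 8, 8]
After 'div': [8, 1]
After 'div': [8]
After 'dup': [8, 8]
After 'push 0': [8, 8, 0]
After 'push 15': [8, 8, 0, 15]
After 'add': [8, 8, 15]
After 'pick 0': [8, 8, 15, 15]
After 'push 14': [8, 8, 15, 15, 14]
After 'gt': [8, 8, 15, 1]
After 'pick 1': [8, 8, 15, 1, 15]
After 'sub': [8, 8, 15, -14]
After 'push 17': [8, 8, 15, -14, 17]
After 'mul': [8, 8, 15, -238]
After 'pick 0': [8, 8, 15, -238, -238]
After 'mod': [8, 8, 15, 0]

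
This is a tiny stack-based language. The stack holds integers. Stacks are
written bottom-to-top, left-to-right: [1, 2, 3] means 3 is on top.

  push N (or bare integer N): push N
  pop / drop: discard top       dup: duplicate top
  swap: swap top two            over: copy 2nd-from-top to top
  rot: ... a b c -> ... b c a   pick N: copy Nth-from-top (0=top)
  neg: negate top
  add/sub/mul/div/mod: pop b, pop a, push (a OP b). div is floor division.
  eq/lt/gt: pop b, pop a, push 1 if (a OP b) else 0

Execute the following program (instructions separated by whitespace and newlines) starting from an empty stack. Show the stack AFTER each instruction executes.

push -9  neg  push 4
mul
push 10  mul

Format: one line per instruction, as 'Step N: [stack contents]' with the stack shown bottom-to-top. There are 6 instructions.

Step 1: [-9]
Step 2: [9]
Step 3: [9, 4]
Step 4: [36]
Step 5: [36, 10]
Step 6: [360]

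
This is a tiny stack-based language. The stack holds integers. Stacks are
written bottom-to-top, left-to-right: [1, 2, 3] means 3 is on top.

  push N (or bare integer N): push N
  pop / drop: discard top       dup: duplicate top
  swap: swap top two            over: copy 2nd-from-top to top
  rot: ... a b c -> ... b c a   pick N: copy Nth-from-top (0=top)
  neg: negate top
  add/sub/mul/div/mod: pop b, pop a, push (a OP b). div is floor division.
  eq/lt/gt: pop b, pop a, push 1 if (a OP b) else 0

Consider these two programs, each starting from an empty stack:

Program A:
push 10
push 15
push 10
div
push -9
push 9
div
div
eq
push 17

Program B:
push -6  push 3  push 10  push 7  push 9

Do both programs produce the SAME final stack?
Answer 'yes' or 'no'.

Program A trace:
  After 'push 10': [10]
  After 'push 15': [10, 15]
  After 'push 10': [10, 15, 10]
  After 'div': [10, 1]
  After 'push -9': [10, 1, -9]
  After 'push 9': [10, 1, -9, 9]
  After 'div': [10, 1, -1]
  After 'div': [10, -1]
  After 'eq': [0]
  After 'push 17': [0, 17]
Program A final stack: [0, 17]

Program B trace:
  After 'push -6': [-6]
  After 'push 3': [-6, 3]
  After 'push 10': [-6, 3, 10]
  After 'push 7': [-6, 3, 10, 7]
  After 'push 9': [-6, 3, 10, 7, 9]
Program B final stack: [-6, 3, 10, 7, 9]
Same: no

Answer: no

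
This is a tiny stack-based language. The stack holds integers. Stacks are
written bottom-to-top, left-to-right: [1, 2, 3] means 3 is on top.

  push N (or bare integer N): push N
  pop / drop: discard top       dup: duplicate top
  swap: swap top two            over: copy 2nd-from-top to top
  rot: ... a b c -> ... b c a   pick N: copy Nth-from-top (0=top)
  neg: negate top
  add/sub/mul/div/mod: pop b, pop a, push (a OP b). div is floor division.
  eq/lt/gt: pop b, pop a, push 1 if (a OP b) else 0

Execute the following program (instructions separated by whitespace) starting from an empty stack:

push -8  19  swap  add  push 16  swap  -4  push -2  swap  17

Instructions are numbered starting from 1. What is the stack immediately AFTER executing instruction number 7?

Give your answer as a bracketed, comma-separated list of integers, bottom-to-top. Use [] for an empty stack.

Step 1 ('push -8'): [-8]
Step 2 ('19'): [-8, 19]
Step 3 ('swap'): [19, -8]
Step 4 ('add'): [11]
Step 5 ('push 16'): [11, 16]
Step 6 ('swap'): [16, 11]
Step 7 ('-4'): [16, 11, -4]

Answer: [16, 11, -4]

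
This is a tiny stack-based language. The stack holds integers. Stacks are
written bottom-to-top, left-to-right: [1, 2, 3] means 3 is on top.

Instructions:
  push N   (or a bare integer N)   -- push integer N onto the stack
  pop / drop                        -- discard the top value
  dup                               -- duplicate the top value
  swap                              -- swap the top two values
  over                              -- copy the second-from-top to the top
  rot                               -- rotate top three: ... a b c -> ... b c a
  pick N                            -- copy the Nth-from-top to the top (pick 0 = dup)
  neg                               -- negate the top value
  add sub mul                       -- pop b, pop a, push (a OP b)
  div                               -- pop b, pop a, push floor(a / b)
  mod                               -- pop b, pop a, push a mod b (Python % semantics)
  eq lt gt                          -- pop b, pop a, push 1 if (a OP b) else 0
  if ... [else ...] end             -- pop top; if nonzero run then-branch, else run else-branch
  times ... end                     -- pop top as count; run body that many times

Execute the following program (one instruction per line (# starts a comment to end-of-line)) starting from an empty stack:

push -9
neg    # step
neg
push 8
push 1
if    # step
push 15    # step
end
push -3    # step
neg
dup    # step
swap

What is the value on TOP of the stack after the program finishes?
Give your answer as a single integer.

Answer: 3

Derivation:
After 'push -9': [-9]
After 'neg': [9]
After 'neg': [-9]
After 'push 8': [-9, 8]
After 'push 1': [-9, 8, 1]
After 'if': [-9, 8]
After 'push 15': [-9, 8, 15]
After 'push -3': [-9, 8, 15, -3]
After 'neg': [-9, 8, 15, 3]
After 'dup': [-9, 8, 15, 3, 3]
After 'swap': [-9, 8, 15, 3, 3]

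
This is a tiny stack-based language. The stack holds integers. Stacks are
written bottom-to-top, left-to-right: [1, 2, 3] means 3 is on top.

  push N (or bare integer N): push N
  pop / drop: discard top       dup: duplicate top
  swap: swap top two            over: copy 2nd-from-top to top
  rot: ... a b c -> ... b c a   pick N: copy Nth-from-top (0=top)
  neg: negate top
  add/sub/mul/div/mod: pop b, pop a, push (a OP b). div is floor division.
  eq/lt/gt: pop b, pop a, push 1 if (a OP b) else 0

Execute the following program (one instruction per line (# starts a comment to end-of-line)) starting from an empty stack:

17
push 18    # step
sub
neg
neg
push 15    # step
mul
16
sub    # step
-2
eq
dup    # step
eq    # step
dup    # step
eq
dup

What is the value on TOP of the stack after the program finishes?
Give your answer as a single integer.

After 'push 17': [17]
After 'push 18': [17, 18]
After 'sub': [-1]
After 'neg': [1]
After 'neg': [-1]
After 'push 15': [-1, 15]
After 'mul': [-15]
After 'push 16': [-15, 16]
After 'sub': [-31]
After 'push -2': [-31, -2]
After 'eq': [0]
After 'dup': [0, 0]
After 'eq': [1]
After 'dup': [1, 1]
After 'eq': [1]
After 'dup': [1, 1]

Answer: 1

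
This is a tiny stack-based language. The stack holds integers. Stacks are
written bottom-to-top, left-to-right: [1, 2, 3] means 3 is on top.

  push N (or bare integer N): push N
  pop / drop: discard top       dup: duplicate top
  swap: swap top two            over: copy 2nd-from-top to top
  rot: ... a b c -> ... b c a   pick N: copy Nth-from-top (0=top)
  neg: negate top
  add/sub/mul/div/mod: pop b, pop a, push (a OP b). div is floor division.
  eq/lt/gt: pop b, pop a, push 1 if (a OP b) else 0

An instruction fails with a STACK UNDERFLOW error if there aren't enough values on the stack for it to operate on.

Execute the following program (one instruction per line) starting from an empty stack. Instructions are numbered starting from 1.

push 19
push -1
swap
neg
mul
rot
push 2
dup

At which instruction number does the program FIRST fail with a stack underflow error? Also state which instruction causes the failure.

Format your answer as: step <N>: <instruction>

Step 1 ('push 19'): stack = [19], depth = 1
Step 2 ('push -1'): stack = [19, -1], depth = 2
Step 3 ('swap'): stack = [-1, 19], depth = 2
Step 4 ('neg'): stack = [-1, -19], depth = 2
Step 5 ('mul'): stack = [19], depth = 1
Step 6 ('rot'): needs 3 value(s) but depth is 1 — STACK UNDERFLOW

Answer: step 6: rot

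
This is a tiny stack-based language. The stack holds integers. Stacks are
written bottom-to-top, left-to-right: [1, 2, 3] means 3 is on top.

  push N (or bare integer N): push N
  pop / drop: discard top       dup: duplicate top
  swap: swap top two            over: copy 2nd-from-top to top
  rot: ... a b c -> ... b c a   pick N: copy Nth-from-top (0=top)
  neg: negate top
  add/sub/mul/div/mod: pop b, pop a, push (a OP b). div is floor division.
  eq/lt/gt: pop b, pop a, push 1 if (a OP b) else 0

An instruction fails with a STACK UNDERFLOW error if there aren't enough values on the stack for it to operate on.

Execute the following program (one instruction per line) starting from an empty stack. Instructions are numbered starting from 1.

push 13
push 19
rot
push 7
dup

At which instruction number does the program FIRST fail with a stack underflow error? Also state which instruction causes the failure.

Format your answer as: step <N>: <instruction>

Answer: step 3: rot

Derivation:
Step 1 ('push 13'): stack = [13], depth = 1
Step 2 ('push 19'): stack = [13, 19], depth = 2
Step 3 ('rot'): needs 3 value(s) but depth is 2 — STACK UNDERFLOW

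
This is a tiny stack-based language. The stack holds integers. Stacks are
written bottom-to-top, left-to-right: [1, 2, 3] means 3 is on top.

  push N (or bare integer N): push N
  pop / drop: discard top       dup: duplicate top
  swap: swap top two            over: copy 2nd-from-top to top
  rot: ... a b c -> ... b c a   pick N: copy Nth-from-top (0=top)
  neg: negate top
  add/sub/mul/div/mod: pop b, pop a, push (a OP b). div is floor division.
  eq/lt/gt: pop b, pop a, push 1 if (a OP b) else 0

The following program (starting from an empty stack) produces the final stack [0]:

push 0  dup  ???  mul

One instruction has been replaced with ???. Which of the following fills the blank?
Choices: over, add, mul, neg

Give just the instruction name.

Answer: neg

Derivation:
Stack before ???: [0, 0]
Stack after ???:  [0, 0]
Checking each choice:
  over: produces [0, 0]
  add: stack underflow (need 2, have 1)
  mul: stack underflow (need 2, have 1)
  neg: MATCH


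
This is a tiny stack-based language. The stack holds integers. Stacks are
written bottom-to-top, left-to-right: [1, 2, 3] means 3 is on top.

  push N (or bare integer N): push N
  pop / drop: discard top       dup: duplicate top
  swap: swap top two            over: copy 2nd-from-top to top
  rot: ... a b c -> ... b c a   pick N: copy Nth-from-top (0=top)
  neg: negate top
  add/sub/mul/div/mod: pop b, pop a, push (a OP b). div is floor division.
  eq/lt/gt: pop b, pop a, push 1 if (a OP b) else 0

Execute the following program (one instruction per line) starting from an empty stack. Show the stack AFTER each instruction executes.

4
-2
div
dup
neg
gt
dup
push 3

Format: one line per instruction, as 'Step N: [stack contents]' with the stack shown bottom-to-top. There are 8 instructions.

Step 1: [4]
Step 2: [4, -2]
Step 3: [-2]
Step 4: [-2, -2]
Step 5: [-2, 2]
Step 6: [0]
Step 7: [0, 0]
Step 8: [0, 0, 3]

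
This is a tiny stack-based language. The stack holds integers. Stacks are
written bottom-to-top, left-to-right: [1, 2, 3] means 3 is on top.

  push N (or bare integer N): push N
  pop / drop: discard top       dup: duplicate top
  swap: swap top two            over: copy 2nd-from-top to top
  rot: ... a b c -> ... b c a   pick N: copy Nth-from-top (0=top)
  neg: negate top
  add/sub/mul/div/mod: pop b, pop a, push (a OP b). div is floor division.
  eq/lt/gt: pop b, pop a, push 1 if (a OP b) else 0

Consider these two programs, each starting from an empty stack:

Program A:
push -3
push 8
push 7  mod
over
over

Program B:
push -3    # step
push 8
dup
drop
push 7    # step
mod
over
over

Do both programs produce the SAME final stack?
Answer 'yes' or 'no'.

Answer: yes

Derivation:
Program A trace:
  After 'push -3': [-3]
  After 'push 8': [-3, 8]
  After 'push 7': [-3, 8, 7]
  After 'mod': [-3, 1]
  After 'over': [-3, 1, -3]
  After 'over': [-3, 1, -3, 1]
Program A final stack: [-3, 1, -3, 1]

Program B trace:
  After 'push -3': [-3]
  After 'push 8': [-3, 8]
  After 'dup': [-3, 8, 8]
  After 'drop': [-3, 8]
  After 'push 7': [-3, 8, 7]
  After 'mod': [-3, 1]
  After 'over': [-3, 1, -3]
  After 'over': [-3, 1, -3, 1]
Program B final stack: [-3, 1, -3, 1]
Same: yes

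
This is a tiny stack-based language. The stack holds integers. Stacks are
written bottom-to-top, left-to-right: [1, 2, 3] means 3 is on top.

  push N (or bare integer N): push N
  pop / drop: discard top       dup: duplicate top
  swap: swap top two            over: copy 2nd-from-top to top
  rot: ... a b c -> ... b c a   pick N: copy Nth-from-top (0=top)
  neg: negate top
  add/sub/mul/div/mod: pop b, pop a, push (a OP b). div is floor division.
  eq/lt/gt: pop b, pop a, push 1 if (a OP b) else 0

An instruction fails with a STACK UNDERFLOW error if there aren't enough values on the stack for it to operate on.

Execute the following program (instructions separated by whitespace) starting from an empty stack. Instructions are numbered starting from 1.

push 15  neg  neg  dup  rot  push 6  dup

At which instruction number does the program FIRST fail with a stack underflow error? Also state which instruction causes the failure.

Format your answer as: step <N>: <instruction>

Step 1 ('push 15'): stack = [15], depth = 1
Step 2 ('neg'): stack = [-15], depth = 1
Step 3 ('neg'): stack = [15], depth = 1
Step 4 ('dup'): stack = [15, 15], depth = 2
Step 5 ('rot'): needs 3 value(s) but depth is 2 — STACK UNDERFLOW

Answer: step 5: rot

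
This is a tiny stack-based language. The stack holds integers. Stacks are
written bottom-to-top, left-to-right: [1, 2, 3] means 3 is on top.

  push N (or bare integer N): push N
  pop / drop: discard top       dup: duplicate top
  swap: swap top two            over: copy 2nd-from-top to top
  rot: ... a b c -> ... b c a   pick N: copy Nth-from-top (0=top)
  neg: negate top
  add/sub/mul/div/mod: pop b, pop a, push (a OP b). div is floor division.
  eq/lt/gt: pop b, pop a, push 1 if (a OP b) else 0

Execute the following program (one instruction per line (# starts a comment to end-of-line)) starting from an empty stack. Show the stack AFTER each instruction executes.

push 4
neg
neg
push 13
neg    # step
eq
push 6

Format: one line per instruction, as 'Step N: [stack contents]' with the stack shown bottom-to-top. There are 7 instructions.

Step 1: [4]
Step 2: [-4]
Step 3: [4]
Step 4: [4, 13]
Step 5: [4, -13]
Step 6: [0]
Step 7: [0, 6]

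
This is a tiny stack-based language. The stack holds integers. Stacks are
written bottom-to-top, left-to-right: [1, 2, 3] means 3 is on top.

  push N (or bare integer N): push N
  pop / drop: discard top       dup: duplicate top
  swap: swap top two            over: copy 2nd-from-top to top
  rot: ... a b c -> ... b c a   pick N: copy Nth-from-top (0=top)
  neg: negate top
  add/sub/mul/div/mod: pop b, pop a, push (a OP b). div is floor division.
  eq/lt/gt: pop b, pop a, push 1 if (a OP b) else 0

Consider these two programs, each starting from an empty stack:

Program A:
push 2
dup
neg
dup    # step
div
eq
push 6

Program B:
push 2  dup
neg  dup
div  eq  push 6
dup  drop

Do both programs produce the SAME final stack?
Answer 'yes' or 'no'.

Program A trace:
  After 'push 2': [2]
  After 'dup': [2, 2]
  After 'neg': [2, -2]
  After 'dup': [2, -2, -2]
  After 'div': [2, 1]
  After 'eq': [0]
  After 'push 6': [0, 6]
Program A final stack: [0, 6]

Program B trace:
  After 'push 2': [2]
  After 'dup': [2, 2]
  After 'neg': [2, -2]
  After 'dup': [2, -2, -2]
  After 'div': [2, 1]
  After 'eq': [0]
  After 'push 6': [0, 6]
  After 'dup': [0, 6, 6]
  After 'drop': [0, 6]
Program B final stack: [0, 6]
Same: yes

Answer: yes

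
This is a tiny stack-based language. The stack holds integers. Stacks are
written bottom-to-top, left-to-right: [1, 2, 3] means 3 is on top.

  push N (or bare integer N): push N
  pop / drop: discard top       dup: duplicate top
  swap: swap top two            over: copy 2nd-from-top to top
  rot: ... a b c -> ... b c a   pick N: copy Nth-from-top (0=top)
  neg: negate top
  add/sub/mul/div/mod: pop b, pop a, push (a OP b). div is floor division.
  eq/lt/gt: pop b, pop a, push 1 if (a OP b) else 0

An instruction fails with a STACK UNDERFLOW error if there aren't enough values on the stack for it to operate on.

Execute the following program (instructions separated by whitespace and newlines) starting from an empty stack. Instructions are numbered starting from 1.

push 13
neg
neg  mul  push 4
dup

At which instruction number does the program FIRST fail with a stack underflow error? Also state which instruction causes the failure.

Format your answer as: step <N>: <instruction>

Step 1 ('push 13'): stack = [13], depth = 1
Step 2 ('neg'): stack = [-13], depth = 1
Step 3 ('neg'): stack = [13], depth = 1
Step 4 ('mul'): needs 2 value(s) but depth is 1 — STACK UNDERFLOW

Answer: step 4: mul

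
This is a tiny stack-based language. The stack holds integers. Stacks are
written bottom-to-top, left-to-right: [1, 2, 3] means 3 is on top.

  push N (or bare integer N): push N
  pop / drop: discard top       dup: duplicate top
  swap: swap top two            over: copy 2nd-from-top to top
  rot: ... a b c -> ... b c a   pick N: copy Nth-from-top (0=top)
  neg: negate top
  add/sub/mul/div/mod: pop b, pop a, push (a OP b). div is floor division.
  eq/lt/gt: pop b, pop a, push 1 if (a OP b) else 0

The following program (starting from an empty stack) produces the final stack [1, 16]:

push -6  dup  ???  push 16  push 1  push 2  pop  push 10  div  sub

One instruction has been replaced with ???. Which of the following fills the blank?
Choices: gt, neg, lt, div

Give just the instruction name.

Answer: div

Derivation:
Stack before ???: [-6, -6]
Stack after ???:  [1]
Checking each choice:
  gt: produces [0, 16]
  neg: produces [-6, 6, 16]
  lt: produces [0, 16]
  div: MATCH


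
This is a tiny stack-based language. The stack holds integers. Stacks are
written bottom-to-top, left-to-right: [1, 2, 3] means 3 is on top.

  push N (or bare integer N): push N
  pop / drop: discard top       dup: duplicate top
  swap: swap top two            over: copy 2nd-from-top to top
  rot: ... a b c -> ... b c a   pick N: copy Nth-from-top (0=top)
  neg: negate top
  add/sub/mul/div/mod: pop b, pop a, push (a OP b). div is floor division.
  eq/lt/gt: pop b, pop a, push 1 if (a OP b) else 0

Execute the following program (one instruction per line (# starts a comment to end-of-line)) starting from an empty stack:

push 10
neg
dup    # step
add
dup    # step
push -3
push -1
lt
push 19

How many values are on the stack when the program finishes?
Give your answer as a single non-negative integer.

After 'push 10': stack = [10] (depth 1)
After 'neg': stack = [-10] (depth 1)
After 'dup': stack = [-10, -10] (depth 2)
After 'add': stack = [-20] (depth 1)
After 'dup': stack = [-20, -20] (depth 2)
After 'push -3': stack = [-20, -20, -3] (depth 3)
After 'push -1': stack = [-20, -20, -3, -1] (depth 4)
After 'lt': stack = [-20, -20, 1] (depth 3)
After 'push 19': stack = [-20, -20, 1, 19] (depth 4)

Answer: 4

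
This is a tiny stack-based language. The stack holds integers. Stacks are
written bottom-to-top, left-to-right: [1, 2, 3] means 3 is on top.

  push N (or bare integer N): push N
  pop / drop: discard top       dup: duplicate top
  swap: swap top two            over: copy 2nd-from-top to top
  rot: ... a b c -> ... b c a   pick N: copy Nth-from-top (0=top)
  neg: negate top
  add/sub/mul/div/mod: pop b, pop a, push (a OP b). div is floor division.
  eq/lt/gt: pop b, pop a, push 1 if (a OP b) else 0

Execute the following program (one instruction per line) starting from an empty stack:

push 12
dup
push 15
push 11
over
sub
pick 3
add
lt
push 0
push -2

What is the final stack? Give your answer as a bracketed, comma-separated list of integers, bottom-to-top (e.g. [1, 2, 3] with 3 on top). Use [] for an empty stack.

After 'push 12': [12]
After 'dup': [12, 12]
After 'push 15': [12, 12, 15]
After 'push 11': [12, 12, 15, 11]
After 'over': [12, 12, 15, 11, 15]
After 'sub': [12, 12, 15, -4]
After 'pick 3': [12, 12, 15, -4, 12]
After 'add': [12, 12, 15, 8]
After 'lt': [12, 12, 0]
After 'push 0': [12, 12, 0, 0]
After 'push -2': [12, 12, 0, 0, -2]

Answer: [12, 12, 0, 0, -2]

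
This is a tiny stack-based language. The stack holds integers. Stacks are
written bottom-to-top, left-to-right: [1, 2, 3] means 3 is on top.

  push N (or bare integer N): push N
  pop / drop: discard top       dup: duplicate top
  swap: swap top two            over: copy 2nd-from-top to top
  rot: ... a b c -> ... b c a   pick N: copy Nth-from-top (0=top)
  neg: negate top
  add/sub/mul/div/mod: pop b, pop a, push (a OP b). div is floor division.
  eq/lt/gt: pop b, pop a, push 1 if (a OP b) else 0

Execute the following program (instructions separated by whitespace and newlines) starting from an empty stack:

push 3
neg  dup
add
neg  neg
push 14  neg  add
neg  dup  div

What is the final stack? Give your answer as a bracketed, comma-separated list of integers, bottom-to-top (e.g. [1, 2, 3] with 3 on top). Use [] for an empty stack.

After 'push 3': [3]
After 'neg': [-3]
After 'dup': [-3, -3]
After 'add': [-6]
After 'neg': [6]
After 'neg': [-6]
After 'push 14': [-6, 14]
After 'neg': [-6, -14]
After 'add': [-20]
After 'neg': [20]
After 'dup': [20, 20]
After 'div': [1]

Answer: [1]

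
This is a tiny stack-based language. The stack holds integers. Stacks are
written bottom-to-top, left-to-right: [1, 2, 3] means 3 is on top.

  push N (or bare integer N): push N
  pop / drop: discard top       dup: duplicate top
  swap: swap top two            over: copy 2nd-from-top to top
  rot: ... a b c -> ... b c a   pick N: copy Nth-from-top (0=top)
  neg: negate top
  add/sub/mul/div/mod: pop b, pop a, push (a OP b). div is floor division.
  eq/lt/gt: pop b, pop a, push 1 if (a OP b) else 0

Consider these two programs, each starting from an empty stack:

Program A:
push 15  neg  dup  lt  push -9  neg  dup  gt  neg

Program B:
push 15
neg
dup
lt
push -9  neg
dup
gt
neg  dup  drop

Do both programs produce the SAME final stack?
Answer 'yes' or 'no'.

Answer: yes

Derivation:
Program A trace:
  After 'push 15': [15]
  After 'neg': [-15]
  After 'dup': [-15, -15]
  After 'lt': [0]
  After 'push -9': [0, -9]
  After 'neg': [0, 9]
  After 'dup': [0, 9, 9]
  After 'gt': [0, 0]
  After 'neg': [0, 0]
Program A final stack: [0, 0]

Program B trace:
  After 'push 15': [15]
  After 'neg': [-15]
  After 'dup': [-15, -15]
  After 'lt': [0]
  After 'push -9': [0, -9]
  After 'neg': [0, 9]
  After 'dup': [0, 9, 9]
  After 'gt': [0, 0]
  After 'neg': [0, 0]
  After 'dup': [0, 0, 0]
  After 'drop': [0, 0]
Program B final stack: [0, 0]
Same: yes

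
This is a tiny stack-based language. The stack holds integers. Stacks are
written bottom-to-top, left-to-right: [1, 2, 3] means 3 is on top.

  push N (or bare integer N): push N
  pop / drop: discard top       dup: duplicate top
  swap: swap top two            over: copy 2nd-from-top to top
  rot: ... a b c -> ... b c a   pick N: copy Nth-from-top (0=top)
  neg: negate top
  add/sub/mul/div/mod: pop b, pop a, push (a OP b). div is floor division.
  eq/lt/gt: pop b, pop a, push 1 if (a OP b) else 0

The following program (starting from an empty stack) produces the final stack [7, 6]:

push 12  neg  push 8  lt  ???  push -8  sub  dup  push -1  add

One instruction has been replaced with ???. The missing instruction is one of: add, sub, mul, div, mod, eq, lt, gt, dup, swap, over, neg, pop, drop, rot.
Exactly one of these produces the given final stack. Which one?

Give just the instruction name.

Answer: neg

Derivation:
Stack before ???: [1]
Stack after ???:  [-1]
The instruction that transforms [1] -> [-1] is: neg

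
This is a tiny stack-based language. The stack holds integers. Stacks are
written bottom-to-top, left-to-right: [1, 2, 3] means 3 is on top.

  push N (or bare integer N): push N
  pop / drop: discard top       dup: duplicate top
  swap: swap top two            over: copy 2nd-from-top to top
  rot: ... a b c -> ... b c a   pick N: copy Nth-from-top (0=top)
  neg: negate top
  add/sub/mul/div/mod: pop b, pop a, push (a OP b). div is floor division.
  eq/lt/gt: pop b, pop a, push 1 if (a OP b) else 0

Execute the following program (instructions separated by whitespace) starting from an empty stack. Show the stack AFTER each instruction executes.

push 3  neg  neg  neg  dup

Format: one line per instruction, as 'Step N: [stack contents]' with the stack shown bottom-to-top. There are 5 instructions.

Step 1: [3]
Step 2: [-3]
Step 3: [3]
Step 4: [-3]
Step 5: [-3, -3]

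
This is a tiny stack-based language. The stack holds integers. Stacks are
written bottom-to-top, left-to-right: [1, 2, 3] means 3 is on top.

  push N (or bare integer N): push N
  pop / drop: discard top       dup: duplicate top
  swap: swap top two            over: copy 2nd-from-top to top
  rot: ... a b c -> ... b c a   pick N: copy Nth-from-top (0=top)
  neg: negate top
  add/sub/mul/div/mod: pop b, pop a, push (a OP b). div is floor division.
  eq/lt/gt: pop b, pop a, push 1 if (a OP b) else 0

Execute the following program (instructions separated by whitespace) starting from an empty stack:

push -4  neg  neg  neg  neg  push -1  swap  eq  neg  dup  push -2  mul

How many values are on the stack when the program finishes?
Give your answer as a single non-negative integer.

After 'push -4': stack = [-4] (depth 1)
After 'neg': stack = [4] (depth 1)
After 'neg': stack = [-4] (depth 1)
After 'neg': stack = [4] (depth 1)
After 'neg': stack = [-4] (depth 1)
After 'push -1': stack = [-4, -1] (depth 2)
After 'swap': stack = [-1, -4] (depth 2)
After 'eq': stack = [0] (depth 1)
After 'neg': stack = [0] (depth 1)
After 'dup': stack = [0, 0] (depth 2)
After 'push -2': stack = [0, 0, -2] (depth 3)
After 'mul': stack = [0, 0] (depth 2)

Answer: 2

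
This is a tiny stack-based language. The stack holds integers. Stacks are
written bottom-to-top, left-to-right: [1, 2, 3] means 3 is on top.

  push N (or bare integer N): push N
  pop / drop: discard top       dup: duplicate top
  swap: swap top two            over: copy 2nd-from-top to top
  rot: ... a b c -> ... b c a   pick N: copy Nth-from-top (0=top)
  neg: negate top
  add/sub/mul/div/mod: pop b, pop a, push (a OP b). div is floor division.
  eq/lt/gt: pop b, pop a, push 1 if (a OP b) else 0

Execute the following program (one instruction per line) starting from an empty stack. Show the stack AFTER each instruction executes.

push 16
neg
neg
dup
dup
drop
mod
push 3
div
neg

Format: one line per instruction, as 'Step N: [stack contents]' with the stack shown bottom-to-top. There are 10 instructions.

Step 1: [16]
Step 2: [-16]
Step 3: [16]
Step 4: [16, 16]
Step 5: [16, 16, 16]
Step 6: [16, 16]
Step 7: [0]
Step 8: [0, 3]
Step 9: [0]
Step 10: [0]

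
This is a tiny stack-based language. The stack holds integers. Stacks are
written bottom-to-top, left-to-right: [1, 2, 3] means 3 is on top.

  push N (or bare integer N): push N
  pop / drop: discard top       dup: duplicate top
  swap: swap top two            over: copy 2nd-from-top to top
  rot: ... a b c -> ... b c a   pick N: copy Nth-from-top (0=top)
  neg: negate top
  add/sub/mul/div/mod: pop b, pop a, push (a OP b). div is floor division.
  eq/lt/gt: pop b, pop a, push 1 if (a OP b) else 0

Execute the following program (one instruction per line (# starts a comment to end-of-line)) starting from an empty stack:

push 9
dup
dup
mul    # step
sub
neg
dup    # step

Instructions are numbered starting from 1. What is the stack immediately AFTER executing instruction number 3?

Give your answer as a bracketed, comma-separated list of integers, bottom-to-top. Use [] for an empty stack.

Step 1 ('push 9'): [9]
Step 2 ('dup'): [9, 9]
Step 3 ('dup'): [9, 9, 9]

Answer: [9, 9, 9]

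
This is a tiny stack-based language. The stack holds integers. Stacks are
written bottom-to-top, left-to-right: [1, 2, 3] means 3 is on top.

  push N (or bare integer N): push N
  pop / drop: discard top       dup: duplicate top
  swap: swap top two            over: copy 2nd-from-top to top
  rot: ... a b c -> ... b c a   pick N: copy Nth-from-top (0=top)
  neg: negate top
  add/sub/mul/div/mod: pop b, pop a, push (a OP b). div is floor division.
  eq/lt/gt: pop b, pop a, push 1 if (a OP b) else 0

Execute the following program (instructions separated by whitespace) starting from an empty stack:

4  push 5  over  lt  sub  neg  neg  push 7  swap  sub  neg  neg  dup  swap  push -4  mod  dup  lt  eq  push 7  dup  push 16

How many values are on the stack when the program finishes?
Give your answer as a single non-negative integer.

After 'push 4': stack = [4] (depth 1)
After 'push 5': stack = [4, 5] (depth 2)
After 'over': stack = [4, 5, 4] (depth 3)
After 'lt': stack = [4, 0] (depth 2)
After 'sub': stack = [4] (depth 1)
After 'neg': stack = [-4] (depth 1)
After 'neg': stack = [4] (depth 1)
After 'push 7': stack = [4, 7] (depth 2)
After 'swap': stack = [7, 4] (depth 2)
After 'sub': stack = [3] (depth 1)
  ...
After 'dup': stack = [3, 3] (depth 2)
After 'swap': stack = [3, 3] (depth 2)
After 'push -4': stack = [3, 3, -4] (depth 3)
After 'mod': stack = [3, -1] (depth 2)
After 'dup': stack = [3, -1, -1] (depth 3)
After 'lt': stack = [3, 0] (depth 2)
After 'eq': stack = [0] (depth 1)
After 'push 7': stack = [0, 7] (depth 2)
After 'dup': stack = [0, 7, 7] (depth 3)
After 'push 16': stack = [0, 7, 7, 16] (depth 4)

Answer: 4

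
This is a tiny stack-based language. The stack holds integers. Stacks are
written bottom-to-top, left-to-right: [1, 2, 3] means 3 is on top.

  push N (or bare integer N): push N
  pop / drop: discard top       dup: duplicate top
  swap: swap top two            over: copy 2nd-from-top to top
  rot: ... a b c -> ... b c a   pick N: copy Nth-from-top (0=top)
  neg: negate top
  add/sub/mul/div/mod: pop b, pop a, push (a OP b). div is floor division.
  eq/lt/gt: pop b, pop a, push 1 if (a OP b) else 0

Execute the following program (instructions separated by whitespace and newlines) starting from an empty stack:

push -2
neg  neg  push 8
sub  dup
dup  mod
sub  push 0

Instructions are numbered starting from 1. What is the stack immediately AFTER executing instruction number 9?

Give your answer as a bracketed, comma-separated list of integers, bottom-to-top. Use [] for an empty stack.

Answer: [-10]

Derivation:
Step 1 ('push -2'): [-2]
Step 2 ('neg'): [2]
Step 3 ('neg'): [-2]
Step 4 ('push 8'): [-2, 8]
Step 5 ('sub'): [-10]
Step 6 ('dup'): [-10, -10]
Step 7 ('dup'): [-10, -10, -10]
Step 8 ('mod'): [-10, 0]
Step 9 ('sub'): [-10]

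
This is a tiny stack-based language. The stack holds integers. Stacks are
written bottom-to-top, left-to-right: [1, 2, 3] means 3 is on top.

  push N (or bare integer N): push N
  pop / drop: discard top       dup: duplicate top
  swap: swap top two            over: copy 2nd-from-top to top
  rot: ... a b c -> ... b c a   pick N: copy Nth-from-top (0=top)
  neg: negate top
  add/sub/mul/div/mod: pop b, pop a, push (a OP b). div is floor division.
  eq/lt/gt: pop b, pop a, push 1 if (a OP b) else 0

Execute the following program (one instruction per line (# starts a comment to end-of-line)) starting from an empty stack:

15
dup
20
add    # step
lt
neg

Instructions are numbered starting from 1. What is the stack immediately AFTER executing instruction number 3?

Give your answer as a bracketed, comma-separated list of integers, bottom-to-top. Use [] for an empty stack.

Answer: [15, 15, 20]

Derivation:
Step 1 ('15'): [15]
Step 2 ('dup'): [15, 15]
Step 3 ('20'): [15, 15, 20]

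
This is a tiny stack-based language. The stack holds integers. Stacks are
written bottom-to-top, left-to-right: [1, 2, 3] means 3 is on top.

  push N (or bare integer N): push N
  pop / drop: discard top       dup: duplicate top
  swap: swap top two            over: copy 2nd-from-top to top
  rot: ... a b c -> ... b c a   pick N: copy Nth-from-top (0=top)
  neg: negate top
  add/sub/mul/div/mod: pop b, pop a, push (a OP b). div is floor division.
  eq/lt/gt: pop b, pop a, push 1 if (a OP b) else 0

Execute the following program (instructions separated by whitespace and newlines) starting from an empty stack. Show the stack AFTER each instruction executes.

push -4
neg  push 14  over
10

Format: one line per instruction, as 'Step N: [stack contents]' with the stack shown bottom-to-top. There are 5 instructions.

Step 1: [-4]
Step 2: [4]
Step 3: [4, 14]
Step 4: [4, 14, 4]
Step 5: [4, 14, 4, 10]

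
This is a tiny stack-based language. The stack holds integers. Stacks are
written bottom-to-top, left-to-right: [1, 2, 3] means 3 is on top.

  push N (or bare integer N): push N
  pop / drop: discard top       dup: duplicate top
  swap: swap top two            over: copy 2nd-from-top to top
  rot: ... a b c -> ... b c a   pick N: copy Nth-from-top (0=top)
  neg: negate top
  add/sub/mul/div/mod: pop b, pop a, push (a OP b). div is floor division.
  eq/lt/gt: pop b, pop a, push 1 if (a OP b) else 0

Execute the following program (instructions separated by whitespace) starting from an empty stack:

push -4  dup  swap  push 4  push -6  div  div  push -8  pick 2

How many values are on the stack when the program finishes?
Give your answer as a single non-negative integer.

Answer: 4

Derivation:
After 'push -4': stack = [-4] (depth 1)
After 'dup': stack = [-4, -4] (depth 2)
After 'swap': stack = [-4, -4] (depth 2)
After 'push 4': stack = [-4, -4, 4] (depth 3)
After 'push -6': stack = [-4, -4, 4, -6] (depth 4)
After 'div': stack = [-4, -4, -1] (depth 3)
After 'div': stack = [-4, 4] (depth 2)
After 'push -8': stack = [-4, 4, -8] (depth 3)
After 'pick 2': stack = [-4, 4, -8, -4] (depth 4)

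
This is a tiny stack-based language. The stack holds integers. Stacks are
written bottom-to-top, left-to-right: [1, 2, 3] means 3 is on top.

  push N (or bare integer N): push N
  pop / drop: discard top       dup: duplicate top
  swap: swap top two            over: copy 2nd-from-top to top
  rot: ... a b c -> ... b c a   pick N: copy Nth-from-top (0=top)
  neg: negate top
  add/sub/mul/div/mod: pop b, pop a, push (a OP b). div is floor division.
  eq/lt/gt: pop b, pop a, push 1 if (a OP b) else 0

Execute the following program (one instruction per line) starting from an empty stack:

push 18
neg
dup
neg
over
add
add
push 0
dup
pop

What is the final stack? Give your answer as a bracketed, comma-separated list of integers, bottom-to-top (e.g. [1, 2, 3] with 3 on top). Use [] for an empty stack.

Answer: [-18, 0]

Derivation:
After 'push 18': [18]
After 'neg': [-18]
After 'dup': [-18, -18]
After 'neg': [-18, 18]
After 'over': [-18, 18, -18]
After 'add': [-18, 0]
After 'add': [-18]
After 'push 0': [-18, 0]
After 'dup': [-18, 0, 0]
After 'pop': [-18, 0]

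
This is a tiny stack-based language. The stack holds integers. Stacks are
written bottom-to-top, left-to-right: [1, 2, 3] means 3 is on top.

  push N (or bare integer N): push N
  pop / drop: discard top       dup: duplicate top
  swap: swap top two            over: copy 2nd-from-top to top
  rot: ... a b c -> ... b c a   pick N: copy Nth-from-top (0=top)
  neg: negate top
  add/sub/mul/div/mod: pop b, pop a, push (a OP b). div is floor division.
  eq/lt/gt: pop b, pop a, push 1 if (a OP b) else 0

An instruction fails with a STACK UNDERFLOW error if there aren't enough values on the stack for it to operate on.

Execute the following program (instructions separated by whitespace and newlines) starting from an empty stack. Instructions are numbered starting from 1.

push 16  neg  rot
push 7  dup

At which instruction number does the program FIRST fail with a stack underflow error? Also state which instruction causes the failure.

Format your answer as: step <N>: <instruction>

Answer: step 3: rot

Derivation:
Step 1 ('push 16'): stack = [16], depth = 1
Step 2 ('neg'): stack = [-16], depth = 1
Step 3 ('rot'): needs 3 value(s) but depth is 1 — STACK UNDERFLOW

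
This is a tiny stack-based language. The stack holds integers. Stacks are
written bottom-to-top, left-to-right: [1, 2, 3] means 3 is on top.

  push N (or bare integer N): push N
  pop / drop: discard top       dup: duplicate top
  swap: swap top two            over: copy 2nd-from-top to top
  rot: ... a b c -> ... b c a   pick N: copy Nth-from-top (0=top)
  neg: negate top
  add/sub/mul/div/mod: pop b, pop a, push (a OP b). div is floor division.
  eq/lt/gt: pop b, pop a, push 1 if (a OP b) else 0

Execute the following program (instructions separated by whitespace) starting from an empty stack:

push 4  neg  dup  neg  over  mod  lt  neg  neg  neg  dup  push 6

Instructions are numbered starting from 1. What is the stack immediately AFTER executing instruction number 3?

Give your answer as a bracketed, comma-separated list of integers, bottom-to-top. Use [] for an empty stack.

Step 1 ('push 4'): [4]
Step 2 ('neg'): [-4]
Step 3 ('dup'): [-4, -4]

Answer: [-4, -4]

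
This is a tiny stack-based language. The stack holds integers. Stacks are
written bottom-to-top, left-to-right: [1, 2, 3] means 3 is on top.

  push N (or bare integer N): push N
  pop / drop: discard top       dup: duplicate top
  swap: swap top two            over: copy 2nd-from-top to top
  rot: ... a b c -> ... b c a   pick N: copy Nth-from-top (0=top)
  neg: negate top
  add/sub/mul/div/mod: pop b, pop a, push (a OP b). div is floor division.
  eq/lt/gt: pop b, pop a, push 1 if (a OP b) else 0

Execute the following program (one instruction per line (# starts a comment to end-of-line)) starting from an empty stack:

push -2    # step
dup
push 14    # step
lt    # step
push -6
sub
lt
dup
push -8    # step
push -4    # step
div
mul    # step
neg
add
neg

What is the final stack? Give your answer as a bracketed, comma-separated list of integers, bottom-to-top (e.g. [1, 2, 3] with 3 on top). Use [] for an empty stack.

Answer: [1]

Derivation:
After 'push -2': [-2]
After 'dup': [-2, -2]
After 'push 14': [-2, -2, 14]
After 'lt': [-2, 1]
After 'push -6': [-2, 1, -6]
After 'sub': [-2, 7]
After 'lt': [1]
After 'dup': [1, 1]
After 'push -8': [1, 1, -8]
After 'push -4': [1, 1, -8, -4]
After 'div': [1, 1, 2]
After 'mul': [1, 2]
After 'neg': [1, -2]
After 'add': [-1]
After 'neg': [1]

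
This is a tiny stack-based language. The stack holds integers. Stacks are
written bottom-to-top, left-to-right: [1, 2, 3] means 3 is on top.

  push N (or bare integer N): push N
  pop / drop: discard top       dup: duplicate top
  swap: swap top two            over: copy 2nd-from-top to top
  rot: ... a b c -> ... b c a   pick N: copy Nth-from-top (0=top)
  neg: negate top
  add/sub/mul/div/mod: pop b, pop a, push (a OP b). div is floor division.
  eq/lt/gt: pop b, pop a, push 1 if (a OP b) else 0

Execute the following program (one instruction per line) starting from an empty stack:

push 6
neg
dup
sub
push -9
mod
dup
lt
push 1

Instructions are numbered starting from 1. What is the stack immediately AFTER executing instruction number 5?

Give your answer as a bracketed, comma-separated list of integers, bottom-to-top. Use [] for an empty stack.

Step 1 ('push 6'): [6]
Step 2 ('neg'): [-6]
Step 3 ('dup'): [-6, -6]
Step 4 ('sub'): [0]
Step 5 ('push -9'): [0, -9]

Answer: [0, -9]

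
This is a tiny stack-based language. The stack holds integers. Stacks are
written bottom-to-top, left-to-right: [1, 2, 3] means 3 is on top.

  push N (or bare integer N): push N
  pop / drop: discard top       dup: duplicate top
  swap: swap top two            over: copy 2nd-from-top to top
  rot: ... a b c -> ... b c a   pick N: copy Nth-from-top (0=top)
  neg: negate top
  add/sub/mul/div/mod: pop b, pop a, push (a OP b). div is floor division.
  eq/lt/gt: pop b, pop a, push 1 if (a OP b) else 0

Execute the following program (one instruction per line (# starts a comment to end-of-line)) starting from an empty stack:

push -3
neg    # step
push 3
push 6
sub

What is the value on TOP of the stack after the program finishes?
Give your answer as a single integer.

After 'push -3': [-3]
After 'neg': [3]
After 'push 3': [3, 3]
After 'push 6': [3, 3, 6]
After 'sub': [3, -3]

Answer: -3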